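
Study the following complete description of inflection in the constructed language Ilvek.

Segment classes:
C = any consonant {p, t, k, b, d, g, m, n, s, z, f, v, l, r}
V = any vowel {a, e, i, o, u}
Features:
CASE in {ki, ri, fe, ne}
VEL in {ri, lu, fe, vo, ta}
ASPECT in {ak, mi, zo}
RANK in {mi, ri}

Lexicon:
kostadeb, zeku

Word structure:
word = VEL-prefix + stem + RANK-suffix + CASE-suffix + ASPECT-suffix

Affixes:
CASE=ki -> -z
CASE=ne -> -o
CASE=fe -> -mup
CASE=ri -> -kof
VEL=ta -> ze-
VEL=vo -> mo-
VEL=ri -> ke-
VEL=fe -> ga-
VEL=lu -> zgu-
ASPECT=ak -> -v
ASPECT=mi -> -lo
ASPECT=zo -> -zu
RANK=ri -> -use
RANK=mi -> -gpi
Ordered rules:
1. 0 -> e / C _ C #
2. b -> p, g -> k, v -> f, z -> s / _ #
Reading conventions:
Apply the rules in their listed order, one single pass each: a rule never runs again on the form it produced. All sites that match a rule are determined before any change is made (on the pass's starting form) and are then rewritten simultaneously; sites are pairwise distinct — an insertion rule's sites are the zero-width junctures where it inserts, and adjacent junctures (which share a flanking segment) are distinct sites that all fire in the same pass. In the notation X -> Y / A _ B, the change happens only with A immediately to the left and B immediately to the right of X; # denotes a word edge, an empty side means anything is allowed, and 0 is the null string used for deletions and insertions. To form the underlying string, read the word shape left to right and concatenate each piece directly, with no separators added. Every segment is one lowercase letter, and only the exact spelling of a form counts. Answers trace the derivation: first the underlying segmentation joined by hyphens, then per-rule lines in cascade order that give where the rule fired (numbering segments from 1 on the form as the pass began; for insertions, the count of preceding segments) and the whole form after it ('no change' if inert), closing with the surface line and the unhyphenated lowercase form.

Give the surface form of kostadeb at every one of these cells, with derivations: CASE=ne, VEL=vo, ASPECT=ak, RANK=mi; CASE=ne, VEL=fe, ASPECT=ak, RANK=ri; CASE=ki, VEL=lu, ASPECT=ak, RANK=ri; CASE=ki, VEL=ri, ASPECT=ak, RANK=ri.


cell CASE=ne, VEL=vo, ASPECT=ak, RANK=mi:
underlying: mo-kostadeb-gpi-o-v
1. 0 -> e / C _ C #: no change
2. b -> p, g -> k, v -> f, z -> s / _ #: fires at position(s) 15: mokostadebgpiof
surface: mokostadebgpiof

cell CASE=ne, VEL=fe, ASPECT=ak, RANK=ri:
underlying: ga-kostadeb-use-o-v
1. 0 -> e / C _ C #: no change
2. b -> p, g -> k, v -> f, z -> s / _ #: fires at position(s) 15: gakostadebuseof
surface: gakostadebuseof

cell CASE=ki, VEL=lu, ASPECT=ak, RANK=ri:
underlying: zgu-kostadeb-use-z-v
1. 0 -> e / C _ C #: inserts after position(s) 15: zgukostadebusezev
2. b -> p, g -> k, v -> f, z -> s / _ #: fires at position(s) 17: zgukostadebusezef
surface: zgukostadebusezef

cell CASE=ki, VEL=ri, ASPECT=ak, RANK=ri:
underlying: ke-kostadeb-use-z-v
1. 0 -> e / C _ C #: inserts after position(s) 14: kekostadebusezev
2. b -> p, g -> k, v -> f, z -> s / _ #: fires at position(s) 16: kekostadebusezef
surface: kekostadebusezef


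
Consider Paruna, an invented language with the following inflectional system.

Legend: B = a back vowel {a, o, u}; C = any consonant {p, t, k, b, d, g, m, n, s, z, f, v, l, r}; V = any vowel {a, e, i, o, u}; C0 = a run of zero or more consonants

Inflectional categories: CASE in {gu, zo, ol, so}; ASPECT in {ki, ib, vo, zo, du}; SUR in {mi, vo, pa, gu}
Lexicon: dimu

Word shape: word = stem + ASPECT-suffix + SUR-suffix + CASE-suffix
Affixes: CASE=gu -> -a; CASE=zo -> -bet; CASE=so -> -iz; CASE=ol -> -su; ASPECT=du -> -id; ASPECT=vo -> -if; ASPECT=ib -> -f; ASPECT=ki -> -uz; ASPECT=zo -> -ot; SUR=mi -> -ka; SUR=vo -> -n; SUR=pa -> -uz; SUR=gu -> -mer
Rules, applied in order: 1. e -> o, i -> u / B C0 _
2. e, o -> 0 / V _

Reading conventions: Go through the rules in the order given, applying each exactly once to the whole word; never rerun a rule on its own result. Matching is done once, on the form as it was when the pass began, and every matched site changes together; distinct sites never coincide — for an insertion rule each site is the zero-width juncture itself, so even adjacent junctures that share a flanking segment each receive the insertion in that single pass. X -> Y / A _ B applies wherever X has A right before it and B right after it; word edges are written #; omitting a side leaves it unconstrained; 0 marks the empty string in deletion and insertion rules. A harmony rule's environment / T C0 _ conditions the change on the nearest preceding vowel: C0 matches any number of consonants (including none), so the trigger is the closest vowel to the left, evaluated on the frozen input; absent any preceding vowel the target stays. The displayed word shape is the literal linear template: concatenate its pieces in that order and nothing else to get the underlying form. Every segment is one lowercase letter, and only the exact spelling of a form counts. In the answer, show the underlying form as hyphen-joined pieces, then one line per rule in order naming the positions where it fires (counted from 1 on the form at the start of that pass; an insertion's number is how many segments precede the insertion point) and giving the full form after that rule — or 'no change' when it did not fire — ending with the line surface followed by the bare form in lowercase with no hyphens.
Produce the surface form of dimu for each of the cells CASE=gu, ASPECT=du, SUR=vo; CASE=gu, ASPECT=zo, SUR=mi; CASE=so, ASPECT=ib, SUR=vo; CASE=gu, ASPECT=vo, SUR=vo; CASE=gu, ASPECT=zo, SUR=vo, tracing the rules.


cell CASE=gu, ASPECT=du, SUR=vo:
underlying: dimu-id-n-a
1. e -> o, i -> u / B C0 _: fires at position(s) 5: dimuudna
2. e, o -> 0 / V _: no change
surface: dimuudna

cell CASE=gu, ASPECT=zo, SUR=mi:
underlying: dimu-ot-ka-a
1. e -> o, i -> u / B C0 _: no change
2. e, o -> 0 / V _: fires at position(s) 5: dimutkaa
surface: dimutkaa

cell CASE=so, ASPECT=ib, SUR=vo:
underlying: dimu-f-n-iz
1. e -> o, i -> u / B C0 _: fires at position(s) 7: dimufnuz
2. e, o -> 0 / V _: no change
surface: dimufnuz

cell CASE=gu, ASPECT=vo, SUR=vo:
underlying: dimu-if-n-a
1. e -> o, i -> u / B C0 _: fires at position(s) 5: dimuufna
2. e, o -> 0 / V _: no change
surface: dimuufna

cell CASE=gu, ASPECT=zo, SUR=vo:
underlying: dimu-ot-n-a
1. e -> o, i -> u / B C0 _: no change
2. e, o -> 0 / V _: fires at position(s) 5: dimutna
surface: dimutna


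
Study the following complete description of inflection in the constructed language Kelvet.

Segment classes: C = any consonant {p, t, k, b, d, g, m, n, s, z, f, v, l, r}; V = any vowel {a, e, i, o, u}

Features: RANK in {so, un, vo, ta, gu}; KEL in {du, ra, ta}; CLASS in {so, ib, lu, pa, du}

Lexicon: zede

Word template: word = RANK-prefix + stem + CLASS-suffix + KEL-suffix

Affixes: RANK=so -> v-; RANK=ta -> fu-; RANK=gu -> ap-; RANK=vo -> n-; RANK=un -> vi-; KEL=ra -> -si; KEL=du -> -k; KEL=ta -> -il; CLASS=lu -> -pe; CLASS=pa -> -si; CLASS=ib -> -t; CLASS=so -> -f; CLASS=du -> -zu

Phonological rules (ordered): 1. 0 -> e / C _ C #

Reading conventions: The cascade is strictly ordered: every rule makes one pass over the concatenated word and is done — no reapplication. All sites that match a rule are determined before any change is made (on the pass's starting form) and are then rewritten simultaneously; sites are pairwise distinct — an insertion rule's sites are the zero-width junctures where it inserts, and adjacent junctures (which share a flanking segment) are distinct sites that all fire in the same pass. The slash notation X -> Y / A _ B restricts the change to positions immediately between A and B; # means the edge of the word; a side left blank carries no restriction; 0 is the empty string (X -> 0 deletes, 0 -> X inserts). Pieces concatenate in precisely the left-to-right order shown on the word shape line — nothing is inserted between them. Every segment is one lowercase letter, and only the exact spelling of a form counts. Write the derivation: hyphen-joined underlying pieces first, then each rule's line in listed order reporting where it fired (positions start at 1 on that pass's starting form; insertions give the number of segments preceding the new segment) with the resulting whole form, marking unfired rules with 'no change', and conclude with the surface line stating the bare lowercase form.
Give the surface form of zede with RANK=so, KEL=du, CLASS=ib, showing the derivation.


underlying: v-zede-t-k
1. 0 -> e / C _ C #: inserts after position(s) 6: vzedetek
surface: vzedetek


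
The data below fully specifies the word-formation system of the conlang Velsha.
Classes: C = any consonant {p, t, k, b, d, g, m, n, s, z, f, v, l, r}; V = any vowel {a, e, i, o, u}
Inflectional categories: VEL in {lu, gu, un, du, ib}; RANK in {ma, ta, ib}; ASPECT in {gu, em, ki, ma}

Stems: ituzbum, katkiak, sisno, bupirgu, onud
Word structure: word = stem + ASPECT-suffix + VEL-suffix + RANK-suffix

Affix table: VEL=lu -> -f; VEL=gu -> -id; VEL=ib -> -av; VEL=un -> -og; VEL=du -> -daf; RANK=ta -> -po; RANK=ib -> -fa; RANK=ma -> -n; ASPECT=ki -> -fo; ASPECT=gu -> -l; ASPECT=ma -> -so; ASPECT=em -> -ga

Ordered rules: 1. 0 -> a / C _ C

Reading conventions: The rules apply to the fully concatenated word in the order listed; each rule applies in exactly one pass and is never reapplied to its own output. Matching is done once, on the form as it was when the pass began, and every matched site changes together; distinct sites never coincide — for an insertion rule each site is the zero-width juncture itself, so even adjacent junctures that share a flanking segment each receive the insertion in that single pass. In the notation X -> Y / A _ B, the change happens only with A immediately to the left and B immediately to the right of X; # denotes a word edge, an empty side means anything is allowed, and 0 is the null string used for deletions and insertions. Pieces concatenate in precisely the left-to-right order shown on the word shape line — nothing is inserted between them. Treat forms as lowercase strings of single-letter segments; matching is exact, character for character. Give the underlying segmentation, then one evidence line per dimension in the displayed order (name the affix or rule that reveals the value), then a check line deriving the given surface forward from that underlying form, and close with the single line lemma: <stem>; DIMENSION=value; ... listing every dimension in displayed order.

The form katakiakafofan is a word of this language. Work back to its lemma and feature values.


underlying: katkiak-fo-f-n
VEL=lu - signalled by the affix -f
RANK=ma - signalled by the affix -n
ASPECT=ki - signalled by the affix -fo
check: katkiakfofn -> katakiakafofan
lemma: katkiak; VEL=lu; RANK=ma; ASPECT=ki


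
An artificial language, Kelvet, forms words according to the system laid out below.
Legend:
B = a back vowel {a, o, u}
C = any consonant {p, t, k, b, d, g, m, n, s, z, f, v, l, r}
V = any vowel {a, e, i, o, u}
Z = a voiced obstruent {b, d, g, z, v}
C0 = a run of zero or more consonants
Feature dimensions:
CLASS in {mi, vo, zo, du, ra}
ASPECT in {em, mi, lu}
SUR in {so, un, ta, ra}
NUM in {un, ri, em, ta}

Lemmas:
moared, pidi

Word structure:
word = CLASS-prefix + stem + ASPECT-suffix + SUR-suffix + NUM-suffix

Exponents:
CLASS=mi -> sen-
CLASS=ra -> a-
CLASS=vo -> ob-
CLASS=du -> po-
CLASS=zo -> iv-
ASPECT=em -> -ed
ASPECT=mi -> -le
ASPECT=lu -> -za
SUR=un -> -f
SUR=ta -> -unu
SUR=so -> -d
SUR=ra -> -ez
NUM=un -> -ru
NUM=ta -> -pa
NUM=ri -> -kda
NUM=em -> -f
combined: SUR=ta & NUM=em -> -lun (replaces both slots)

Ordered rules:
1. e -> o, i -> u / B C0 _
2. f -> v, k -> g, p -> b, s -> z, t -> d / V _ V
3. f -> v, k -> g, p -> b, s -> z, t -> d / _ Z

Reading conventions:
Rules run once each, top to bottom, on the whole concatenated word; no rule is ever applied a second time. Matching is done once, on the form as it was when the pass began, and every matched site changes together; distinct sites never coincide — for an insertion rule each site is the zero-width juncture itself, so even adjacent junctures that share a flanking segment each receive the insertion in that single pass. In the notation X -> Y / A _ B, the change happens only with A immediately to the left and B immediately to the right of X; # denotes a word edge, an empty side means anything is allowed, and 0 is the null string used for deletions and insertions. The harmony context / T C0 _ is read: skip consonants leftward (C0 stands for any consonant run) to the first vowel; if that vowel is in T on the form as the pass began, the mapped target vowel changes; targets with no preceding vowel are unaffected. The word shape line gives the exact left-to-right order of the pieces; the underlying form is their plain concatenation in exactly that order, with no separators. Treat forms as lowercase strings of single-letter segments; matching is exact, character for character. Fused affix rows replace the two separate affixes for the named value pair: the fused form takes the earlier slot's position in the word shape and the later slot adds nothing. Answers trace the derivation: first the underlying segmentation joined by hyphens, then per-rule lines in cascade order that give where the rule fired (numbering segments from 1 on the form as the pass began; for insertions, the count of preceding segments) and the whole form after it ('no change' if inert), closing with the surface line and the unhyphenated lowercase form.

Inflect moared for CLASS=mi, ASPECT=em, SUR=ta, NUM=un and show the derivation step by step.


underlying: sen-moared-ed-unu-ru
1. e -> o, i -> u / B C0 _: fires at position(s) 8: senmoarodedunuru
2. f -> v, k -> g, p -> b, s -> z, t -> d / V _ V: no change
3. f -> v, k -> g, p -> b, s -> z, t -> d / _ Z: no change
surface: senmoarodedunuru


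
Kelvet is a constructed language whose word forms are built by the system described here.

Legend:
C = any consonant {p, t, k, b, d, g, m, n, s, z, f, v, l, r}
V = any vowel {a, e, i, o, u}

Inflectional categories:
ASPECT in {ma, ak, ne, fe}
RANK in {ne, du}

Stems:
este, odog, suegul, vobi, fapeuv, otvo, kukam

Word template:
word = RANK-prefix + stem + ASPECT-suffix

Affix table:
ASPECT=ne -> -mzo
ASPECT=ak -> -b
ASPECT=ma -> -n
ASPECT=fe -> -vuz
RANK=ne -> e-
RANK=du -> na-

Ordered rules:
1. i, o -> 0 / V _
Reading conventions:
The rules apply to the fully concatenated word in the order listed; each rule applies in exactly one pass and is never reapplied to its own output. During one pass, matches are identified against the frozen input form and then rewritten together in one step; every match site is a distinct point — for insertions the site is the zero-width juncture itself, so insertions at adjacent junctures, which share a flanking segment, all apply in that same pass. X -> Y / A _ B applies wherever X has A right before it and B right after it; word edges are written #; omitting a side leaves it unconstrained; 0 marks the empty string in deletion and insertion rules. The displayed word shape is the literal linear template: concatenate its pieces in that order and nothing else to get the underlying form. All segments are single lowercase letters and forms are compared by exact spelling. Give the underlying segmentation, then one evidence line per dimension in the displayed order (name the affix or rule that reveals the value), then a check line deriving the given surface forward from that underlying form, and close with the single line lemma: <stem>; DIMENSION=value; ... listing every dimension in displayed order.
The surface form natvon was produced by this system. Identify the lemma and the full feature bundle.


underlying: na-otvo-n
ASPECT=ma - signalled by the affix -n
RANK=du - signalled by the affix na-
check: naotvon -> natvon
lemma: otvo; ASPECT=ma; RANK=du


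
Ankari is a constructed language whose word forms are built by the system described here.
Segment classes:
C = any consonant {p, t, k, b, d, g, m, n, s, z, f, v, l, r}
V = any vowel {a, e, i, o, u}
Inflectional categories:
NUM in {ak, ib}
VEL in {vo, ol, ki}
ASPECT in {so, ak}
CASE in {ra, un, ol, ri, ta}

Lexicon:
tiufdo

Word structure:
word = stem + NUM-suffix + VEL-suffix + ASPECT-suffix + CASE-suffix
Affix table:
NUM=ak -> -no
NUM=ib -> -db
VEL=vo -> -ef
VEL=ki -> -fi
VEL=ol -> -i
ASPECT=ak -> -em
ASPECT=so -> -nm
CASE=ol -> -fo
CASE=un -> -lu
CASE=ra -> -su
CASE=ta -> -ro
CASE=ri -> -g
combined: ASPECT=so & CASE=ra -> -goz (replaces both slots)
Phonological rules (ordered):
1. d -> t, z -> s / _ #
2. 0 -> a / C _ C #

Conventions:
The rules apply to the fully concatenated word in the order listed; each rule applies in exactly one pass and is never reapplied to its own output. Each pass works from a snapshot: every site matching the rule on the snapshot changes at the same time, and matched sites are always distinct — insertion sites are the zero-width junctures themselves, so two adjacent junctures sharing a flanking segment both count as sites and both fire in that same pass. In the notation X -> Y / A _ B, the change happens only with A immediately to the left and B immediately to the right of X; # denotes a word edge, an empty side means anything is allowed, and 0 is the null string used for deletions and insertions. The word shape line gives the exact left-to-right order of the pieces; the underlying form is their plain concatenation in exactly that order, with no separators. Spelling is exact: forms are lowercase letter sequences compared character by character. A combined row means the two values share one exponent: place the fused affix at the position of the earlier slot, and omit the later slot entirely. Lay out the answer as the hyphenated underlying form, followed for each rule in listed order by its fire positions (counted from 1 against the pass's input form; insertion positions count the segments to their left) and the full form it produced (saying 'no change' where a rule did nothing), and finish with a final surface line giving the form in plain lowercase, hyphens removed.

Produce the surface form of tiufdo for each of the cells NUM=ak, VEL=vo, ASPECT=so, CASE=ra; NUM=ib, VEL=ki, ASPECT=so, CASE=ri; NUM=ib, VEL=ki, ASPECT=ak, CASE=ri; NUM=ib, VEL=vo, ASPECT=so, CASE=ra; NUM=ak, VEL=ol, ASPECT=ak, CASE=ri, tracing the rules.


cell NUM=ak, VEL=vo, ASPECT=so, CASE=ra:
underlying: tiufdo-no-ef-goz
1. d -> t, z -> s / _ #: fires at position(s) 13: tiufdonoefgos
2. 0 -> a / C _ C #: no change
surface: tiufdonoefgos

cell NUM=ib, VEL=ki, ASPECT=so, CASE=ri:
underlying: tiufdo-db-fi-nm-g
1. d -> t, z -> s / _ #: no change
2. 0 -> a / C _ C #: inserts after position(s) 12: tiufdodbfinmag
surface: tiufdodbfinmag

cell NUM=ib, VEL=ki, ASPECT=ak, CASE=ri:
underlying: tiufdo-db-fi-em-g
1. d -> t, z -> s / _ #: no change
2. 0 -> a / C _ C #: inserts after position(s) 12: tiufdodbfiemag
surface: tiufdodbfiemag

cell NUM=ib, VEL=vo, ASPECT=so, CASE=ra:
underlying: tiufdo-db-ef-goz
1. d -> t, z -> s / _ #: fires at position(s) 13: tiufdodbefgos
2. 0 -> a / C _ C #: no change
surface: tiufdodbefgos

cell NUM=ak, VEL=ol, ASPECT=ak, CASE=ri:
underlying: tiufdo-no-i-em-g
1. d -> t, z -> s / _ #: no change
2. 0 -> a / C _ C #: inserts after position(s) 11: tiufdonoiemag
surface: tiufdonoiemag


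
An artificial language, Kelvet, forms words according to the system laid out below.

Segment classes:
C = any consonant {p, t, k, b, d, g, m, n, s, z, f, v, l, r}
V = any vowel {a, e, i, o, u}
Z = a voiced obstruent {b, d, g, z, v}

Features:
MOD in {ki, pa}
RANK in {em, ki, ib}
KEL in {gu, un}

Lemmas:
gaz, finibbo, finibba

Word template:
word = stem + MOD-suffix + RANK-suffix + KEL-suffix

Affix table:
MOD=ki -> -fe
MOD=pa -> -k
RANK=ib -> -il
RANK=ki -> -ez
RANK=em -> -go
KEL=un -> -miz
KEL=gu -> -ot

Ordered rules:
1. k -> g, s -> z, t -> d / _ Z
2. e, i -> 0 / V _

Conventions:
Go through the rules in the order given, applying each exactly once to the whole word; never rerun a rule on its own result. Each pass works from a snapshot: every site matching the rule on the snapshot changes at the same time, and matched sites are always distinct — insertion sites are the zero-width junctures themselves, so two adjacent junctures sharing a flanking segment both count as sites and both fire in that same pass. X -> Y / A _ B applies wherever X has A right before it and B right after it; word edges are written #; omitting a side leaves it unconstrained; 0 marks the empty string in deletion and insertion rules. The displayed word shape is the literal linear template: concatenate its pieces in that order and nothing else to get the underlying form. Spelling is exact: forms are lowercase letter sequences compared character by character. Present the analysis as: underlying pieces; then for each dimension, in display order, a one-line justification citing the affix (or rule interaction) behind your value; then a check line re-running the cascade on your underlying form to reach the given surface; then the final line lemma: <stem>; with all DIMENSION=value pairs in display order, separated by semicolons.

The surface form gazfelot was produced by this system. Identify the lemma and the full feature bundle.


underlying: gaz-fe-il-ot
MOD=ki - signalled by the affix -fe
RANK=ib - signalled by the affix -il
KEL=gu - signalled by the affix -ot
check: gazfeilot -> gazfeilot -> gazfelot
lemma: gaz; MOD=ki; RANK=ib; KEL=gu


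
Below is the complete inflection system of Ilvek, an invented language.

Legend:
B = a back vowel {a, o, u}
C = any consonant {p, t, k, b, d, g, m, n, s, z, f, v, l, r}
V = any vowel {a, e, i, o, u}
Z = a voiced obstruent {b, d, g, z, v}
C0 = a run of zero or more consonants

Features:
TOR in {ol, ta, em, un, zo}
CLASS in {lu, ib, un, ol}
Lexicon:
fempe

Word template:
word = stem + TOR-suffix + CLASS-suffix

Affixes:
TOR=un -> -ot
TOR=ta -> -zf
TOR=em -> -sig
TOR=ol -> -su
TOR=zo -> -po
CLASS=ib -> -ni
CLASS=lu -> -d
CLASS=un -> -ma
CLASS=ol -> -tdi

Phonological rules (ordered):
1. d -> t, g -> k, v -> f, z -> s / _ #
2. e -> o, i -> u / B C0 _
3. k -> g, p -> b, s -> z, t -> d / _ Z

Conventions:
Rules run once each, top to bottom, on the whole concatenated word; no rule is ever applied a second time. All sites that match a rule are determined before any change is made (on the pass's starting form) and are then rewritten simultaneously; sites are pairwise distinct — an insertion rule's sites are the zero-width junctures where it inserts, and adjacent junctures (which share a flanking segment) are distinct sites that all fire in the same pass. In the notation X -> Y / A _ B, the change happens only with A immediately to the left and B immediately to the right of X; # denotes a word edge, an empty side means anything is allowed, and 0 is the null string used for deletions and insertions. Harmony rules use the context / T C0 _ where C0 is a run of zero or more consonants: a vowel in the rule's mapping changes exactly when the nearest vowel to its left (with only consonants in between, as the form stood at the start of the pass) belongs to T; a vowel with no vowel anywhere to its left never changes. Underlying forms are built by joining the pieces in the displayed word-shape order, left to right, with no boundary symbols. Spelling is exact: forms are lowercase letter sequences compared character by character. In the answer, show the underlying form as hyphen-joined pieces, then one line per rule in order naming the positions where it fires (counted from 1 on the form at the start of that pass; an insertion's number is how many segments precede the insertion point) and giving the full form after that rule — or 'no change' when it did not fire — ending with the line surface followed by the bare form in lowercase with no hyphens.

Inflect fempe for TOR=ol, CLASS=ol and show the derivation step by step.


underlying: fempe-su-tdi
1. d -> t, g -> k, v -> f, z -> s / _ #: no change
2. e -> o, i -> u / B C0 _: fires at position(s) 10: fempesutdu
3. k -> g, p -> b, s -> z, t -> d / _ Z: fires at position(s) 8: fempesuddu
surface: fempesuddu


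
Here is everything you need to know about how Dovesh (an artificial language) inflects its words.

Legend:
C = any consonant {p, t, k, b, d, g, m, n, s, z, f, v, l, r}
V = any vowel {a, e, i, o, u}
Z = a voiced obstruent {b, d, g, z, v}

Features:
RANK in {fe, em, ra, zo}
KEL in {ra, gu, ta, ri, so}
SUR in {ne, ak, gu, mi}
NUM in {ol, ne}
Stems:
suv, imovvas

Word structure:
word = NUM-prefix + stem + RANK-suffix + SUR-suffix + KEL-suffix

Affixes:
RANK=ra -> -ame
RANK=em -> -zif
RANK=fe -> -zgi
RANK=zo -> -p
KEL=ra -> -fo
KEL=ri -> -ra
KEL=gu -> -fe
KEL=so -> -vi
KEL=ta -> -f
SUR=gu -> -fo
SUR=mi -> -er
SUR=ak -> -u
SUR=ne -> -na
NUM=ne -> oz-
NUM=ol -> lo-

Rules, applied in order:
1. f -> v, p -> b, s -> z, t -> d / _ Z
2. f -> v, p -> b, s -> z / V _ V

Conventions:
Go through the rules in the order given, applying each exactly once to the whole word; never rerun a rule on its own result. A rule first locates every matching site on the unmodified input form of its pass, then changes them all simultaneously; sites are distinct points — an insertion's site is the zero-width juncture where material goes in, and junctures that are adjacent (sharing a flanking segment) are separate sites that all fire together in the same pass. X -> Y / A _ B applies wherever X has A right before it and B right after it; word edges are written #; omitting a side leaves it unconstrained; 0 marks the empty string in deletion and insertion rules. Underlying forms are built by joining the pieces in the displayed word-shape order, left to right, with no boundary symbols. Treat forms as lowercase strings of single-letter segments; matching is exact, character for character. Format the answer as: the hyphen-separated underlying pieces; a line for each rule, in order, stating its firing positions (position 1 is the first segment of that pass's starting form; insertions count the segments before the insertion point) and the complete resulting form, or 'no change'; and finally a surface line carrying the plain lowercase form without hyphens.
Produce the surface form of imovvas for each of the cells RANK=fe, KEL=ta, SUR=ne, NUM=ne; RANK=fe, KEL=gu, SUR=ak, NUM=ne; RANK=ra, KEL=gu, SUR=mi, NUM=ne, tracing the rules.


cell RANK=fe, KEL=ta, SUR=ne, NUM=ne:
underlying: oz-imovvas-zgi-na-f
1. f -> v, p -> b, s -> z, t -> d / _ Z: fires at position(s) 9: ozimovvazzginaf
2. f -> v, p -> b, s -> z / V _ V: no change
surface: ozimovvazzginaf

cell RANK=fe, KEL=gu, SUR=ak, NUM=ne:
underlying: oz-imovvas-zgi-u-fe
1. f -> v, p -> b, s -> z, t -> d / _ Z: fires at position(s) 9: ozimovvazzgiufe
2. f -> v, p -> b, s -> z / V _ V: fires at position(s) 14: ozimovvazzgiuve
surface: ozimovvazzgiuve

cell RANK=ra, KEL=gu, SUR=mi, NUM=ne:
underlying: oz-imovvas-ame-er-fe
1. f -> v, p -> b, s -> z, t -> d / _ Z: no change
2. f -> v, p -> b, s -> z / V _ V: fires at position(s) 9: ozimovvazameerfe
surface: ozimovvazameerfe


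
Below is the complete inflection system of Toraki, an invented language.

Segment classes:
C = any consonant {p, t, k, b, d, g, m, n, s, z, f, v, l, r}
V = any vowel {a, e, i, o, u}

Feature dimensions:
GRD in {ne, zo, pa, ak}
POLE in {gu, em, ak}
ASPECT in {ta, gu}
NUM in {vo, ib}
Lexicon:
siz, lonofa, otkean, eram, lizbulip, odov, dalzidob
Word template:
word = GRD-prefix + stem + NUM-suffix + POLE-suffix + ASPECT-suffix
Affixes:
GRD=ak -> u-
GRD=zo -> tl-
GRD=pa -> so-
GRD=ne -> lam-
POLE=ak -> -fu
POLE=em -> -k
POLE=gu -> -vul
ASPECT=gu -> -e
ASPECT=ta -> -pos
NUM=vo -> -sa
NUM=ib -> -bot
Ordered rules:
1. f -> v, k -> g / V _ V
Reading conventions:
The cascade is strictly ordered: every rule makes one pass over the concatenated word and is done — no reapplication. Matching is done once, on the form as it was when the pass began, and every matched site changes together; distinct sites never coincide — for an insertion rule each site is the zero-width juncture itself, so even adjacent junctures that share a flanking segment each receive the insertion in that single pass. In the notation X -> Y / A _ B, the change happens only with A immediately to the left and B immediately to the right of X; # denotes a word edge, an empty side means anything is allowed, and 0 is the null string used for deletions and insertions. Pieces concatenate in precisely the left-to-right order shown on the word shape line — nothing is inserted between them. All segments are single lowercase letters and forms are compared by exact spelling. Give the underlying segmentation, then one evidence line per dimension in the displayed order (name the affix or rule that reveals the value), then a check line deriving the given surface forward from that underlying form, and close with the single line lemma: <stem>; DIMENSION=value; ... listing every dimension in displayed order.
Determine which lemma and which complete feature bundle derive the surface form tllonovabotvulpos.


underlying: tl-lonofa-bot-vul-pos
GRD=zo - signalled by the affix tl-
POLE=gu - signalled by the affix -vul
ASPECT=ta - signalled by the affix -pos
NUM=ib - signalled by the affix -bot
check: tllonofabotvulpos -> tllonovabotvulpos
lemma: lonofa; GRD=zo; POLE=gu; ASPECT=ta; NUM=ib


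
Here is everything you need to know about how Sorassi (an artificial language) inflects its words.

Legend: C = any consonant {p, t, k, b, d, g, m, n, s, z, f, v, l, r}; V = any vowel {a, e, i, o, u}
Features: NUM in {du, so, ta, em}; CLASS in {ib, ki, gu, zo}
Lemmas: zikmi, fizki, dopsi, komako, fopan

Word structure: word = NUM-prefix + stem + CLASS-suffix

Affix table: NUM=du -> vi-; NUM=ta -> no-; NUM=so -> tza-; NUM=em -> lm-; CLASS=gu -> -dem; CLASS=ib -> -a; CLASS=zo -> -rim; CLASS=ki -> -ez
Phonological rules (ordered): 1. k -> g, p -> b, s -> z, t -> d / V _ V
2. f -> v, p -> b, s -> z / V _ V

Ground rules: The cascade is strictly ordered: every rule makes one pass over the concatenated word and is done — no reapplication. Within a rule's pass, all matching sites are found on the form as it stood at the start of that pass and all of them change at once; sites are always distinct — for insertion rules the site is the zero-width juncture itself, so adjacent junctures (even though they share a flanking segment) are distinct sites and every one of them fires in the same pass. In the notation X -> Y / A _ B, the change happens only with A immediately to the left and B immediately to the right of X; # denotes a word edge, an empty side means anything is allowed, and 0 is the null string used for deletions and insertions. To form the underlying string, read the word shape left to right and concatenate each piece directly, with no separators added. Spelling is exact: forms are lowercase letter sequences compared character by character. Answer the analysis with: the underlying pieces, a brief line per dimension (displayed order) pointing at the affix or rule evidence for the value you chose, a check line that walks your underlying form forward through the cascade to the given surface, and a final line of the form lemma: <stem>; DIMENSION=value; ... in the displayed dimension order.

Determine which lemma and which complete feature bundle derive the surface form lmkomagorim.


underlying: lm-komako-rim
NUM=em - signalled by the affix lm-
CLASS=zo - signalled by the affix -rim
check: lmkomakorim -> lmkomagorim -> lmkomagorim
lemma: komako; NUM=em; CLASS=zo


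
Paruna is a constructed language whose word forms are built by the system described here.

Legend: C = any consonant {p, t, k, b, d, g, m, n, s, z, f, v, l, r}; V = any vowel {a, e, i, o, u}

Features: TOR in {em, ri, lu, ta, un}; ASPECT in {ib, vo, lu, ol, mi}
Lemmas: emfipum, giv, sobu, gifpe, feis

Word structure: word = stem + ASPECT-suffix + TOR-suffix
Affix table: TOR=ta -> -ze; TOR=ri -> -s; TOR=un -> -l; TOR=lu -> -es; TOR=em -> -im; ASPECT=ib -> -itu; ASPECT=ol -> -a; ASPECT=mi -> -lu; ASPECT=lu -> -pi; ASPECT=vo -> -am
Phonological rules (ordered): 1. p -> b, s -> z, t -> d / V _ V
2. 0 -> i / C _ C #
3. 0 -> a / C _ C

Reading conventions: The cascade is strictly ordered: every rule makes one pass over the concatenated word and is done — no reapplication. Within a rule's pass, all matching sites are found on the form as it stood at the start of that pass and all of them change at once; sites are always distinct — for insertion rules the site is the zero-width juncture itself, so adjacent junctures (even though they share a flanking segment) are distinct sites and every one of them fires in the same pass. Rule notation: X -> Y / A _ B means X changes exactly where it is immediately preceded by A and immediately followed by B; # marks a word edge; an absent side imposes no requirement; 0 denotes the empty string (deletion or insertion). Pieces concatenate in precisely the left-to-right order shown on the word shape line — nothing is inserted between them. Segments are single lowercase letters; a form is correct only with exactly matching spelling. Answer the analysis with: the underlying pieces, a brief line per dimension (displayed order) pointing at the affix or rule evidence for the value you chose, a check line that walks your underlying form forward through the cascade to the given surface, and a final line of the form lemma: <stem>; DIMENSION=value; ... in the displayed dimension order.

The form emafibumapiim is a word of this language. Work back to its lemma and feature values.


underlying: emfipum-pi-im
TOR=em - signalled by the affix -im
ASPECT=lu - signalled by the affix -pi
check: emfipumpiim -> emfibumpiim -> emfibumpiim -> emafibumapiim
lemma: emfipum; TOR=em; ASPECT=lu


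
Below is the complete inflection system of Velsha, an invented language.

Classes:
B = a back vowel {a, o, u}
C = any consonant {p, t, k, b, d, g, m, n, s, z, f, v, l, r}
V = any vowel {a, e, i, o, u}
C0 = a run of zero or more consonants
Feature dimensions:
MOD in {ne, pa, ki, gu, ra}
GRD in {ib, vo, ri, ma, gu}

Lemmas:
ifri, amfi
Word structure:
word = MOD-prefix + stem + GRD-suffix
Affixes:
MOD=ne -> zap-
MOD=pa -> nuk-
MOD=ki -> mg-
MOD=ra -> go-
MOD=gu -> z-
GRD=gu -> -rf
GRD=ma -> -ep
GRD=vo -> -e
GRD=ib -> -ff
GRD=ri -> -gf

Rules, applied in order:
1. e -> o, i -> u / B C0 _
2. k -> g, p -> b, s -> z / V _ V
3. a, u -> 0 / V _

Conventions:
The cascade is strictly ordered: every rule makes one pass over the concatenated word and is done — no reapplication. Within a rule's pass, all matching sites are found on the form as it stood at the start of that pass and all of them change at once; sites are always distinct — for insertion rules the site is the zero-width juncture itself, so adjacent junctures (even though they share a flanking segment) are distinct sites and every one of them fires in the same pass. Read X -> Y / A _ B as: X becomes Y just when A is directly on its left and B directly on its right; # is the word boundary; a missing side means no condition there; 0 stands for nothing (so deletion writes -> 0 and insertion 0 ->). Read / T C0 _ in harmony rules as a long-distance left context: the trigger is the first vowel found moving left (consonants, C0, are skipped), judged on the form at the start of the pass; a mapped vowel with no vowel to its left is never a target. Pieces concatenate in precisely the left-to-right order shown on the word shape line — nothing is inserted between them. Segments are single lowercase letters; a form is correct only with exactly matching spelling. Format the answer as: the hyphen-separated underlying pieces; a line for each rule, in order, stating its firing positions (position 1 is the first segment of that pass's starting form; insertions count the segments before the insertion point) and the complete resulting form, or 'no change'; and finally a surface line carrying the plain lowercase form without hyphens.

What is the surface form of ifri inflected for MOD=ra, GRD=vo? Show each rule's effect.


underlying: go-ifri-e
1. e -> o, i -> u / B C0 _: fires at position(s) 3: goufrie
2. k -> g, p -> b, s -> z / V _ V: no change
3. a, u -> 0 / V _: fires at position(s) 3: gofrie
surface: gofrie


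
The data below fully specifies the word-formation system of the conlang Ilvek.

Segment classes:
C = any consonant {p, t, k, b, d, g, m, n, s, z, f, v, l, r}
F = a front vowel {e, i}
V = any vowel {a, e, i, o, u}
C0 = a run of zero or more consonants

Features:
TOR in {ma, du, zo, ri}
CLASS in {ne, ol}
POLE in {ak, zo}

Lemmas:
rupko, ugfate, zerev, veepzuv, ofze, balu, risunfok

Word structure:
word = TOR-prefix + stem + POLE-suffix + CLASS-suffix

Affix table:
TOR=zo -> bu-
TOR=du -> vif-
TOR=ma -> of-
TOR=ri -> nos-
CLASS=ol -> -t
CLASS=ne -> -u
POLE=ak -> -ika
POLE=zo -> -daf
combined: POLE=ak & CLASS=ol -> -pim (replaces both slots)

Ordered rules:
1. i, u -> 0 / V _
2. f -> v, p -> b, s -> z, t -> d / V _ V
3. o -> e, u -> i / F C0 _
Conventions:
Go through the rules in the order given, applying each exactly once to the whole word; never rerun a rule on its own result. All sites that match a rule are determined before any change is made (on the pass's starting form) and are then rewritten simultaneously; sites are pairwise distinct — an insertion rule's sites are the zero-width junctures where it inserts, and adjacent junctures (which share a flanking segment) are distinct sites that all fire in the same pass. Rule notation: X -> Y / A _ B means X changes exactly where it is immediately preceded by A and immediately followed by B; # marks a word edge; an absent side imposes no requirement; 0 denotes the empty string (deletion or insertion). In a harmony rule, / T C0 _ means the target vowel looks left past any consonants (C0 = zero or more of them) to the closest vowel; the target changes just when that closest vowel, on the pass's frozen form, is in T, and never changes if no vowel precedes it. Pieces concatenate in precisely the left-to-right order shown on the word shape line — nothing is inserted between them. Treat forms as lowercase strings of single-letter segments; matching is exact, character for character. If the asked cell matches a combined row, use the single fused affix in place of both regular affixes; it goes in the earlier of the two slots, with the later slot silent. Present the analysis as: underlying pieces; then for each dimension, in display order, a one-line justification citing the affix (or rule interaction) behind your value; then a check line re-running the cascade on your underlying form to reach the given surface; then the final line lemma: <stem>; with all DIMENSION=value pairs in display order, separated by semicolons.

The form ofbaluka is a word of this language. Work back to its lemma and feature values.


underlying: of-balu-ika-u
TOR=ma - signalled by the affix of-
CLASS=ne - signalled by the affix -u
POLE=ak - signalled by the affix -ika
check: ofbaluikau -> ofbaluka -> ofbaluka -> ofbaluka
lemma: balu; TOR=ma; CLASS=ne; POLE=ak


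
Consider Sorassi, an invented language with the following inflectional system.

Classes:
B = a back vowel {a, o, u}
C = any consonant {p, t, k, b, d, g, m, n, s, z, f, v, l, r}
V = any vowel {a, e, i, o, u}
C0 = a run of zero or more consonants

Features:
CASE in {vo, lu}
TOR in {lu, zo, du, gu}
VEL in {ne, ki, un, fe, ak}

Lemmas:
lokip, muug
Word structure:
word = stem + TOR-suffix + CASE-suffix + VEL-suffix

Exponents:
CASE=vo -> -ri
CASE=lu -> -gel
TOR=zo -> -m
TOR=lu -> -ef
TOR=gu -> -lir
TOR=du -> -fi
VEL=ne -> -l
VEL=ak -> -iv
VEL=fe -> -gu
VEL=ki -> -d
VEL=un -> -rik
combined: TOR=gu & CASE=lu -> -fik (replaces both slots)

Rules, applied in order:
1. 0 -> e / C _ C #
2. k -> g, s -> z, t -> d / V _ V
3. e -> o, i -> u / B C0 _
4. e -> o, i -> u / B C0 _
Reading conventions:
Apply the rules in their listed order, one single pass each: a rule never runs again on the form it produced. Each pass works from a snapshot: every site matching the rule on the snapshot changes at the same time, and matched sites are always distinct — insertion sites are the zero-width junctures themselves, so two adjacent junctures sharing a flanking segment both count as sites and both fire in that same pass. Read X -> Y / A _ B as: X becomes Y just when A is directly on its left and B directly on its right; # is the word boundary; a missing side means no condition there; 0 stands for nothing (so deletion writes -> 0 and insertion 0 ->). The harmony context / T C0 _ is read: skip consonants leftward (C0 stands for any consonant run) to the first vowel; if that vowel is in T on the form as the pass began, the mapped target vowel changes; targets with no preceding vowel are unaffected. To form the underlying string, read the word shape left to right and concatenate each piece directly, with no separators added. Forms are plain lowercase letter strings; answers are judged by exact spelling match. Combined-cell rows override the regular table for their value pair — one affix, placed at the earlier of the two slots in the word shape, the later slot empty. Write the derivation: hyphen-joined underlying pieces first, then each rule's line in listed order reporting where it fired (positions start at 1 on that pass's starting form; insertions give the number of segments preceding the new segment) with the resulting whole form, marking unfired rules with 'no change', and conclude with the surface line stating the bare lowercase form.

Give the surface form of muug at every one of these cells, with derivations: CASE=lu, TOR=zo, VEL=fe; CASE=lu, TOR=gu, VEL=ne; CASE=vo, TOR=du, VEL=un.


cell CASE=lu, TOR=zo, VEL=fe:
underlying: muug-m-gel-gu
1. 0 -> e / C _ C #: no change
2. k -> g, s -> z, t -> d / V _ V: no change
3. e -> o, i -> u / B C0 _: fires at position(s) 7: muugmgolgu
4. e -> o, i -> u / B C0 _: no change
surface: muugmgolgu

cell CASE=lu, TOR=gu, VEL=ne:
underlying: muug-fik-l
1. 0 -> e / C _ C #: inserts after position(s) 7: muugfikel
2. k -> g, s -> z, t -> d / V _ V: fires at position(s) 7: muugfigel
3. e -> o, i -> u / B C0 _: fires at position(s) 6: muugfugel
4. e -> o, i -> u / B C0 _: fires at position(s) 8: muugfugol
surface: muugfugol

cell CASE=vo, TOR=du, VEL=un:
underlying: muug-fi-ri-rik
1. 0 -> e / C _ C #: no change
2. k -> g, s -> z, t -> d / V _ V: no change
3. e -> o, i -> u / B C0 _: fires at position(s) 6: muugfuririk
4. e -> o, i -> u / B C0 _: fires at position(s) 8: muugfururik
surface: muugfururik
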